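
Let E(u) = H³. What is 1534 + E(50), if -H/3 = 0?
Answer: 1534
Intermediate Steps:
H = 0 (H = -3*0 = 0)
E(u) = 0 (E(u) = 0³ = 0)
1534 + E(50) = 1534 + 0 = 1534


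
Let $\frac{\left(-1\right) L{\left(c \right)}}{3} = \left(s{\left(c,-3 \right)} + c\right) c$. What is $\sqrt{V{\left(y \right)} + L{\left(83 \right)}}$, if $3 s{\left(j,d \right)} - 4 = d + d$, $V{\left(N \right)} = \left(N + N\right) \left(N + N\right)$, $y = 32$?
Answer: $i \sqrt{16405} \approx 128.08 i$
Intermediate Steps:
$V{\left(N \right)} = 4 N^{2}$ ($V{\left(N \right)} = 2 N 2 N = 4 N^{2}$)
$s{\left(j,d \right)} = \frac{4}{3} + \frac{2 d}{3}$ ($s{\left(j,d \right)} = \frac{4}{3} + \frac{d + d}{3} = \frac{4}{3} + \frac{2 d}{3}$)
$L{\left(c \right)} = - 3 c \left(- \frac{2}{3} + c\right)$ ($L{\left(c \right)} = - 3 \left(\left(\frac{4}{3} + \frac{2}{3} \left(-3\right)\right) + c\right) c = - 3 \left(\left(\frac{4}{3} - 2\right) + c\right) c = - 3 \left(- \frac{2}{3} + c\right) c = - 3 c \left(- \frac{2}{3} + c\right)$)
$\sqrt{V{\left(y \right)} + L{\left(83 \right)}} = \sqrt{4 \cdot 32^{2} + 83 \left(2 - 249\right)} = \sqrt{4 \cdot 1024 + 83 \left(2 - 249\right)} = \sqrt{4096 + 83 \left(-247\right)} = \sqrt{4096 - 20501} = \sqrt{-16405} = i \sqrt{16405}$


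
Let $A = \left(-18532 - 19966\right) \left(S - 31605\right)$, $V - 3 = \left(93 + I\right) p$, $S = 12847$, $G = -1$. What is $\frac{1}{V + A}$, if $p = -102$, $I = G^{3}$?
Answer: $\frac{1}{722136103} \approx 1.3848 \cdot 10^{-9}$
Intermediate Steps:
$I = -1$ ($I = \left(-1\right)^{3} = -1$)
$V = -9381$ ($V = 3 + \left(93 - 1\right) \left(-102\right) = 3 + 92 \left(-102\right) = 3 - 9384 = -9381$)
$A = 722145484$ ($A = \left(-18532 - 19966\right) \left(12847 - 31605\right) = \left(-38498\right) \left(-18758\right) = 722145484$)
$\frac{1}{V + A} = \frac{1}{-9381 + 722145484} = \frac{1}{722136103}$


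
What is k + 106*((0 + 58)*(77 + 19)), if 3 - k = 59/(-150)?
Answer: 88531709/150 ≈ 5.9021e+5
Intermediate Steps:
k = 509/150 (k = 3 - 59/(-150) = 3 - 59*(-1)/150 = 3 - 1*(-59/150) = 3 + 59/150 = 509/150 ≈ 3.3933)
k + 106*((0 + 58)*(77 + 19)) = 509/150 + 106*((0 + 58)*(77 + 19)) = 509/150 + 106*(58*96) = 509/150 + 106*5568 = 509/150 + 590208 = 88531709/150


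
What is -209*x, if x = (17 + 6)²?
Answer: -110561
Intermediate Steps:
x = 529 (x = 23² = 529)
-209*x = -209*529 = -110561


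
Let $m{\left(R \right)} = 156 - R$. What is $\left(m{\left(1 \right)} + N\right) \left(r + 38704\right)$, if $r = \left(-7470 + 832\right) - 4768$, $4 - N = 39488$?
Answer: $-1073603042$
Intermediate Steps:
$N = -39484$ ($N = 4 - 39488 = -39484$)
$r = -11406$ ($r = -6638 - 4768 = -11406$)
$\left(m{\left(1 \right)} + N\right) \left(r + 38704\right) = \left(\left(156 - 1\right) - 39484\right) \left(-11406 + 38704\right) = \left(\left(156 - 1\right) - 39484\right) 27298 = \left(155 - 39484\right) 27298 = \left(-39329\right) 27298 = -1073603042$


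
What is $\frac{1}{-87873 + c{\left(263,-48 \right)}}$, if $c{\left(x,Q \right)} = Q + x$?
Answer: $- \frac{1}{87658} \approx -1.1408 \cdot 10^{-5}$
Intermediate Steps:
$\frac{1}{-87873 + c{\left(263,-48 \right)}} = \frac{1}{-87873 + \left(-48 + 263\right)} = \frac{1}{-87873 + 215} = \frac{1}{-87658} = - \frac{1}{87658}$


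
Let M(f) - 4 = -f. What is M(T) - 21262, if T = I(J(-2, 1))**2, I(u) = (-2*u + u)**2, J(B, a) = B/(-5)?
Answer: -13286266/625 ≈ -21258.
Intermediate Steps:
J(B, a) = -B/5 (J(B, a) = B*(-1/5) = -B/5)
I(u) = u**2 (I(u) = (-u)**2 = u**2)
T = 16/625 (T = ((-1/5*(-2))**2)**2 = ((2/5)**2)**2 = (4/25)**2 = 16/625 ≈ 0.025600)
M(f) = 4 - f
M(T) - 21262 = (4 - 1*16/625) - 21262 = (4 - 16/625) - 21262 = 2484/625 - 21262 = -13286266/625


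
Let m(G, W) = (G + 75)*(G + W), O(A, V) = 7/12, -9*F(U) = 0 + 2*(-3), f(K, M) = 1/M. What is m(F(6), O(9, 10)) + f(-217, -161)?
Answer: 182723/1932 ≈ 94.577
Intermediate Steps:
F(U) = 2/3 (F(U) = -(0 + 2*(-3))/9 = -(0 - 6)/9 = -1/9*(-6) = 2/3)
O(A, V) = 7/12 (O(A, V) = 7*(1/12) = 7/12)
m(G, W) = (75 + G)*(G + W)
m(F(6), O(9, 10)) + f(-217, -161) = ((2/3)**2 + 75*(2/3) + 75*(7/12) + (2/3)*(7/12)) + 1/(-161) = (4/9 + 50 + 175/4 + 7/18) - 1/161 = 1135/12 - 1/161 = 182723/1932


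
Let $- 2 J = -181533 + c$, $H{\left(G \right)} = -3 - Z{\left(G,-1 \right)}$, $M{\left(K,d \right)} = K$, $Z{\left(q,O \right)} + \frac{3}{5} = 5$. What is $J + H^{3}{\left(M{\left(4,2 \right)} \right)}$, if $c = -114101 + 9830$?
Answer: $\frac{17812097}{125} \approx 1.425 \cdot 10^{5}$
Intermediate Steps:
$Z{\left(q,O \right)} = \frac{22}{5}$ ($Z{\left(q,O \right)} = - \frac{3}{5} + 5 = \frac{22}{5}$)
$c = -104271$
$H{\left(G \right)} = - \frac{37}{5}$ ($H{\left(G \right)} = -3 - \frac{22}{5} = - \frac{37}{5}$)
$J = 142902$ ($J = - \frac{-181533 - 104271}{2} = \left(- \frac{1}{2}\right) \left(-285804\right) = 142902$)
$J + H^{3}{\left(M{\left(4,2 \right)} \right)} = 142902 + \left(- \frac{37}{5}\right)^{3} = 142902 - \frac{50653}{125} = \frac{17812097}{125}$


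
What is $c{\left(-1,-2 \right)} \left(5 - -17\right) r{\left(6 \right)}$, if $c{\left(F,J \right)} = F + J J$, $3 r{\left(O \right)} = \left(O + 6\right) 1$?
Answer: $264$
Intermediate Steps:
$r{\left(O \right)} = 2 + \frac{O}{3}$ ($r{\left(O \right)} = \frac{\left(O + 6\right) 1}{3} = \frac{\left(6 + O\right) 1}{3} = \frac{6 + O}{3} = 2 + \frac{O}{3}$)
$c{\left(F,J \right)} = F + J^{2}$
$c{\left(-1,-2 \right)} \left(5 - -17\right) r{\left(6 \right)} = \left(-1 + \left(-2\right)^{2}\right) \left(5 - -17\right) \left(2 + \frac{1}{3} \cdot 6\right) = \left(-1 + 4\right) \left(5 + 17\right) \left(2 + 2\right) = 3 \cdot 22 \cdot 4 = 66 \cdot 4 = 264$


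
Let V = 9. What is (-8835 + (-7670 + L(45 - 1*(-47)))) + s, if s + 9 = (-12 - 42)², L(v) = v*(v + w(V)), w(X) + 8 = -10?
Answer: -6790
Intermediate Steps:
w(X) = -18 (w(X) = -8 - 10 = -18)
L(v) = v*(-18 + v) (L(v) = v*(v - 18) = v*(-18 + v))
s = 2907 (s = -9 + (-12 - 42)² = -9 + (-54)² = -9 + 2916 = 2907)
(-8835 + (-7670 + L(45 - 1*(-47)))) + s = (-8835 + (-7670 + (45 - 1*(-47))*(-18 + (45 - 1*(-47))))) + 2907 = (-8835 + (-7670 + (45 + 47)*(-18 + (45 + 47)))) + 2907 = (-8835 + (-7670 + 92*(-18 + 92))) + 2907 = (-8835 + (-7670 + 92*74)) + 2907 = (-8835 + (-7670 + 6808)) + 2907 = (-8835 - 862) + 2907 = -9697 + 2907 = -6790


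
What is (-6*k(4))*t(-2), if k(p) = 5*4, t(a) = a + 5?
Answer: -360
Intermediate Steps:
t(a) = 5 + a
k(p) = 20
(-6*k(4))*t(-2) = (-6*20)*(5 - 2) = -120*3 = -360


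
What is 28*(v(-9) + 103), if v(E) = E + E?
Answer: 2380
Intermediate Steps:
v(E) = 2*E
28*(v(-9) + 103) = 28*(2*(-9) + 103) = 28*(-18 + 103) = 28*85 = 2380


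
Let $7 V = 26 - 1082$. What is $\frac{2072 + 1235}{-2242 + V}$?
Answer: $- \frac{23149}{16750} \approx -1.382$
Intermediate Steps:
$V = - \frac{1056}{7}$ ($V = \frac{26 - 1082}{7} = \frac{1}{7} \left(-1056\right) = - \frac{1056}{7} \approx -150.86$)
$\frac{2072 + 1235}{-2242 + V} = \frac{2072 + 1235}{-2242 - \frac{1056}{7}} = \frac{3307}{- \frac{16750}{7}} = 3307 \left(- \frac{7}{16750}\right) = - \frac{23149}{16750}$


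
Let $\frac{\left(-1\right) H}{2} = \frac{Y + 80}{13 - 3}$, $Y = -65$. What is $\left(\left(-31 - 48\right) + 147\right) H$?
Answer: $-204$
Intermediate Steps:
$H = -3$ ($H = - 2 \frac{-65 + 80}{13 - 3} = - 2 \cdot \frac{15}{10} = - 2 \cdot 15 \cdot \frac{1}{10} = \left(-2\right) \frac{3}{2} = -3$)
$\left(\left(-31 - 48\right) + 147\right) H = \left(\left(-31 - 48\right) + 147\right) \left(-3\right) = \left(-79 + 147\right) \left(-3\right) = 68 \left(-3\right) = -204$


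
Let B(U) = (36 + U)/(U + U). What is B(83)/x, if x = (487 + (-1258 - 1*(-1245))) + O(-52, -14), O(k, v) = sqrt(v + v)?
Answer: 28203/18650432 - 119*I*sqrt(7)/18650432 ≈ 0.0015122 - 1.6881e-5*I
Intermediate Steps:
B(U) = (36 + U)/(2*U) (B(U) = (36 + U)/((2*U)) = (36 + U)*(1/(2*U)) = (36 + U)/(2*U))
O(k, v) = sqrt(2)*sqrt(v) (O(k, v) = sqrt(2*v) = sqrt(2)*sqrt(v))
x = 474 + 2*I*sqrt(7) (x = (487 + (-1258 - 1*(-1245))) + sqrt(2)*sqrt(-14) = (487 + (-1258 + 1245)) + sqrt(2)*(I*sqrt(14)) = (487 - 13) + 2*I*sqrt(7) = 474 + 2*I*sqrt(7) ≈ 474.0 + 5.2915*I)
B(83)/x = ((1/2)*(36 + 83)/83)/(474 + 2*I*sqrt(7)) = ((1/2)*(1/83)*119)/(474 + 2*I*sqrt(7)) = 119/(166*(474 + 2*I*sqrt(7)))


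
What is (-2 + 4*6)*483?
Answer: 10626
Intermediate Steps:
(-2 + 4*6)*483 = (-2 + 24)*483 = 22*483 = 10626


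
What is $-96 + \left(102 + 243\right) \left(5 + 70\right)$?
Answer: $25779$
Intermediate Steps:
$-96 + \left(102 + 243\right) \left(5 + 70\right) = -96 + 345 \cdot 75 = -96 + 25875 = 25779$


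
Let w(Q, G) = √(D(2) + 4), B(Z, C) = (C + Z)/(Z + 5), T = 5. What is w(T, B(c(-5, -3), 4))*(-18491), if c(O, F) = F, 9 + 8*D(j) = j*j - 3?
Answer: -18491*√3 ≈ -32027.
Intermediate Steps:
D(j) = -3/2 + j²/8 (D(j) = -9/8 + (j*j - 3)/8 = -9/8 + (j² - 3)/8 = -9/8 + (-3 + j²)/8 = -9/8 + (-3/8 + j²/8) = -3/2 + j²/8)
B(Z, C) = (C + Z)/(5 + Z)
w(Q, G) = √3 (w(Q, G) = √((-3/2 + (⅛)*2²) + 4) = √((-3/2 + (⅛)*4) + 4) = √((-3/2 + ½) + 4) = √(-1 + 4) = √3)
w(T, B(c(-5, -3), 4))*(-18491) = √3*(-18491) = -18491*√3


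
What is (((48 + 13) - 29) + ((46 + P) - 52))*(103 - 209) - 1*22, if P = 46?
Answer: -7654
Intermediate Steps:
(((48 + 13) - 29) + ((46 + P) - 52))*(103 - 209) - 1*22 = (((48 + 13) - 29) + ((46 + 46) - 52))*(103 - 209) - 1*22 = ((61 - 29) + (92 - 52))*(-106) - 22 = (32 + 40)*(-106) - 22 = 72*(-106) - 22 = -7632 - 22 = -7654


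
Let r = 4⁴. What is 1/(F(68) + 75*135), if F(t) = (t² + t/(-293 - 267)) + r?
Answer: 140/2100683 ≈ 6.6645e-5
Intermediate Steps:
r = 256
F(t) = 256 + t² - t/560 (F(t) = (t² + t/(-293 - 267)) + 256 = (t² + t/(-560)) + 256 = (t² - t/560) + 256 = 256 + t² - t/560)
1/(F(68) + 75*135) = 1/((256 + 68² - 1/560*68) + 75*135) = 1/((256 + 4624 - 17/140) + 10125) = 1/(683183/140 + 10125) = 1/(2100683/140) = 140/2100683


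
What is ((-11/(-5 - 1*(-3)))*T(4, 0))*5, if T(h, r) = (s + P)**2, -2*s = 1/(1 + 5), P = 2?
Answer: 29095/288 ≈ 101.02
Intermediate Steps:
s = -1/12 (s = -1/(2*(1 + 5)) = -1/2/6 = -1/2*1/6 = -1/12 ≈ -0.083333)
T(h, r) = 529/144 (T(h, r) = (-1/12 + 2)**2 = (23/12)**2 = 529/144)
((-11/(-5 - 1*(-3)))*T(4, 0))*5 = (-11/(-5 - 1*(-3))*(529/144))*5 = (-11/(-5 + 3)*(529/144))*5 = (-11/(-2)*(529/144))*5 = (-11*(-1/2)*(529/144))*5 = ((11/2)*(529/144))*5 = (5819/288)*5 = 29095/288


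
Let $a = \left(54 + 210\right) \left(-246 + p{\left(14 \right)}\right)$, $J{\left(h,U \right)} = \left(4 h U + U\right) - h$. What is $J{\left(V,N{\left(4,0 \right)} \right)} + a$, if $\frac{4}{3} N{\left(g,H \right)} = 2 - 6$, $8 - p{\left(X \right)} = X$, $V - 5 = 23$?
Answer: $-66895$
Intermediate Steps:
$V = 28$ ($V = 5 + 23 = 28$)
$p{\left(X \right)} = 8 - X$
$N{\left(g,H \right)} = -3$ ($N{\left(g,H \right)} = \frac{3 \left(2 - 6\right)}{4} = \frac{3}{4} \left(-4\right) = -3$)
$J{\left(h,U \right)} = U - h + 4 U h$ ($J{\left(h,U \right)} = \left(4 U h + U\right) - h = \left(U + 4 U h\right) - h = U - h + 4 U h$)
$a = -66528$ ($a = \left(54 + 210\right) \left(-246 + \left(8 - 14\right)\right) = 264 \left(-246 + \left(8 - 14\right)\right) = 264 \left(-246 - 6\right) = 264 \left(-252\right) = -66528$)
$J{\left(V,N{\left(4,0 \right)} \right)} + a = \left(-3 - 28 + 4 \left(-3\right) 28\right) - 66528 = \left(-3 - 28 - 336\right) - 66528 = -367 - 66528 = -66895$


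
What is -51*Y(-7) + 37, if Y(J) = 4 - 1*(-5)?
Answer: -422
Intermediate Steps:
Y(J) = 9 (Y(J) = 4 + 5 = 9)
-51*Y(-7) + 37 = -51*9 + 37 = -459 + 37 = -422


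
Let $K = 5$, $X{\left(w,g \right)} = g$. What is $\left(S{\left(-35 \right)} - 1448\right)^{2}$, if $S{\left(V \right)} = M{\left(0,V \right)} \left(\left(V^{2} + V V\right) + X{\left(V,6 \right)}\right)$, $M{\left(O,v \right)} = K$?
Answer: $117332224$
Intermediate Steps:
$M{\left(O,v \right)} = 5$
$S{\left(V \right)} = 30 + 10 V^{2}$ ($S{\left(V \right)} = 5 \left(\left(V^{2} + V V\right) + 6\right) = 5 \left(\left(V^{2} + V^{2}\right) + 6\right) = 5 \left(2 V^{2} + 6\right) = 5 \left(6 + 2 V^{2}\right) = 30 + 10 V^{2}$)
$\left(S{\left(-35 \right)} - 1448\right)^{2} = \left(\left(30 + 10 \left(-35\right)^{2}\right) - 1448\right)^{2} = \left(\left(30 + 10 \cdot 1225\right) - 1448\right)^{2} = \left(\left(30 + 12250\right) - 1448\right)^{2} = \left(12280 - 1448\right)^{2} = 10832^{2} = 117332224$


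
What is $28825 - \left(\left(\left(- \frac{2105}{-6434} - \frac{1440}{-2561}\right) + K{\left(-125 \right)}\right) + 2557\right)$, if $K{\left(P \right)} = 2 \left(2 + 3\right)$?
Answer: $\frac{432650856427}{16477474} \approx 26257.0$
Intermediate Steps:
$K{\left(P \right)} = 10$ ($K{\left(P \right)} = 2 \cdot 5 = 10$)
$28825 - \left(\left(\left(- \frac{2105}{-6434} - \frac{1440}{-2561}\right) + K{\left(-125 \right)}\right) + 2557\right) = 28825 - \left(\left(\left(- \frac{2105}{-6434} - \frac{1440}{-2561}\right) + 10\right) + 2557\right) = 28825 - \left(\left(\left(\left(-2105\right) \left(- \frac{1}{6434}\right) - - \frac{1440}{2561}\right) + 10\right) + 2557\right) = 28825 - \left(\left(\left(\frac{2105}{6434} + \frac{1440}{2561}\right) + 10\right) + 2557\right) = 28825 - \left(\left(\frac{14655865}{16477474} + 10\right) + 2557\right) = 28825 - \left(\frac{179430605}{16477474} + 2557\right) = 28825 - \frac{42312331623}{16477474} = \frac{432650856427}{16477474}$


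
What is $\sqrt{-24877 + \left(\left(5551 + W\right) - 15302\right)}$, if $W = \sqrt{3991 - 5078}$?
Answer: $\sqrt{-34628 + i \sqrt{1087}} \approx 0.0886 + 186.09 i$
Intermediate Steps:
$W = i \sqrt{1087}$ ($W = \sqrt{-1087} = i \sqrt{1087} \approx 32.97 i$)
$\sqrt{-24877 + \left(\left(5551 + W\right) - 15302\right)} = \sqrt{-24877 - \left(9751 - i \sqrt{1087}\right)} = \sqrt{-34628 + i \sqrt{1087}}$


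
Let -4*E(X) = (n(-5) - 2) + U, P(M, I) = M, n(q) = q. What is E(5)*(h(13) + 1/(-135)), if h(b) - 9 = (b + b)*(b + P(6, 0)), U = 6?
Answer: 16976/135 ≈ 125.75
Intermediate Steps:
E(X) = 1/4 (E(X) = -((-5 - 2) + 6)/4 = -(-7 + 6)/4 = -1/4*(-1) = 1/4)
h(b) = 9 + 2*b*(6 + b) (h(b) = 9 + (b + b)*(b + 6) = 9 + (2*b)*(6 + b) = 9 + 2*b*(6 + b))
E(5)*(h(13) + 1/(-135)) = ((9 + 2*13**2 + 12*13) + 1/(-135))/4 = ((9 + 2*169 + 156) - 1/135)/4 = ((9 + 338 + 156) - 1/135)/4 = (503 - 1/135)/4 = (1/4)*(67904/135) = 16976/135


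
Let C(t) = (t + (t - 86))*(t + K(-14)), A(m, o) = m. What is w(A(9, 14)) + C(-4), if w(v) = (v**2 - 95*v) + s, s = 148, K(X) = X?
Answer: 1066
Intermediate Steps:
w(v) = 148 + v**2 - 95*v (w(v) = (v**2 - 95*v) + 148 = 148 + v**2 - 95*v)
C(t) = (-86 + 2*t)*(-14 + t) (C(t) = (t + (t - 86))*(t - 14) = (t + (-86 + t))*(-14 + t) = (-86 + 2*t)*(-14 + t))
w(A(9, 14)) + C(-4) = (148 + 9**2 - 95*9) + (1204 - 114*(-4) + 2*(-4)**2) = (148 + 81 - 855) + (1204 + 456 + 2*16) = -626 + (1204 + 456 + 32) = -626 + 1692 = 1066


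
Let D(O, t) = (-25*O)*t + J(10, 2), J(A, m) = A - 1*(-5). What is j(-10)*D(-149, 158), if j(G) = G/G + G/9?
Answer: -588565/9 ≈ -65396.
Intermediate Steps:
J(A, m) = 5 + A (J(A, m) = A + 5 = 5 + A)
j(G) = 1 + G/9 (j(G) = 1 + G*(⅑) = 1 + G/9)
D(O, t) = 15 - 25*O*t (D(O, t) = (-25*O)*t + (5 + 10) = -25*O*t + 15 = 15 - 25*O*t)
j(-10)*D(-149, 158) = (1 + (⅑)*(-10))*(15 - 25*(-149)*158) = (1 - 10/9)*(15 + 588550) = -⅑*588565 = -588565/9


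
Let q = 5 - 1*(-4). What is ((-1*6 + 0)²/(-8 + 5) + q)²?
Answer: 9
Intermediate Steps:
q = 9 (q = 5 + 4 = 9)
((-1*6 + 0)²/(-8 + 5) + q)² = ((-1*6 + 0)²/(-8 + 5) + 9)² = ((-6 + 0)²/(-3) + 9)² = (-⅓*(-6)² + 9)² = (-⅓*36 + 9)² = (-12 + 9)² = (-3)² = 9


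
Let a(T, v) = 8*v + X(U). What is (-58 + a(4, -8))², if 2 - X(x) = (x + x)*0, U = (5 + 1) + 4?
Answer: 14400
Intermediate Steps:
U = 10 (U = 6 + 4 = 10)
X(x) = 2 (X(x) = 2 - (x + x)*0 = 2 - 2*x*0 = 2 - 1*0 = 2 + 0 = 2)
a(T, v) = 2 + 8*v (a(T, v) = 8*v + 2 = 2 + 8*v)
(-58 + a(4, -8))² = (-58 + (2 + 8*(-8)))² = (-58 + (2 - 64))² = (-58 - 62)² = (-120)² = 14400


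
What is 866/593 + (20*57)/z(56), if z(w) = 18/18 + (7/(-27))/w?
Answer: 29241302/25499 ≈ 1146.8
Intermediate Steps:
z(w) = 1 - 7/(27*w) (z(w) = 18*(1/18) + (7*(-1/27))/w = 1 - 7/(27*w))
866/593 + (20*57)/z(56) = 866/593 + (20*57)/(((-7/27 + 56)/56)) = 866*(1/593) + 1140/(((1/56)*(1505/27))) = 866/593 + 1140/(215/216) = 866/593 + 1140*(216/215) = 866/593 + 49248/43 = 29241302/25499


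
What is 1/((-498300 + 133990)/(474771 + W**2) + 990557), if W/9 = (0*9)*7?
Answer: 474771/470287373137 ≈ 1.0095e-6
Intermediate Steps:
W = 0 (W = 9*((0*9)*7) = 9*(0*7) = 9*0 = 0)
1/((-498300 + 133990)/(474771 + W**2) + 990557) = 1/((-498300 + 133990)/(474771 + 0**2) + 990557) = 1/(-364310/(474771 + 0) + 990557) = 1/(-364310/474771 + 990557) = 1/(470287373137/474771) = 474771/470287373137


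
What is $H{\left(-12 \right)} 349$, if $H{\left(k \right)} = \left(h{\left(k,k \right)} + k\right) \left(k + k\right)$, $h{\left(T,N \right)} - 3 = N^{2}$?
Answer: $-1130760$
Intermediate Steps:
$h{\left(T,N \right)} = 3 + N^{2}$
$H{\left(k \right)} = 2 k \left(3 + k + k^{2}\right)$ ($H{\left(k \right)} = \left(\left(3 + k^{2}\right) + k\right) \left(k + k\right) = \left(3 + k + k^{2}\right) 2 k = 2 k \left(3 + k + k^{2}\right)$)
$H{\left(-12 \right)} 349 = 2 \left(-12\right) \left(3 - 12 + \left(-12\right)^{2}\right) 349 = 2 \left(-12\right) \left(3 - 12 + 144\right) 349 = 2 \left(-12\right) 135 \cdot 349 = \left(-3240\right) 349 = -1130760$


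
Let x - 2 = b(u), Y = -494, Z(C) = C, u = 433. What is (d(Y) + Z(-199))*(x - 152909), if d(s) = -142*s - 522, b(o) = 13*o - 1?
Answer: -10225139133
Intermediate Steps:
b(o) = -1 + 13*o
x = 5630 (x = 2 + (-1 + 13*433) = 2 + (-1 + 5629) = 2 + 5628 = 5630)
d(s) = -522 - 142*s
(d(Y) + Z(-199))*(x - 152909) = ((-522 - 142*(-494)) - 199)*(5630 - 152909) = ((-522 + 70148) - 199)*(-147279) = (69626 - 199)*(-147279) = 69427*(-147279) = -10225139133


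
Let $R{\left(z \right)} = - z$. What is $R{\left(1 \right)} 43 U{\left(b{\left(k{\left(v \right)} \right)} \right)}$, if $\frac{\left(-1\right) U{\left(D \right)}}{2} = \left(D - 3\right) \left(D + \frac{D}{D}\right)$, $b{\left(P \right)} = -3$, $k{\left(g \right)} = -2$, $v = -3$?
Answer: $1032$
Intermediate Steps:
$U{\left(D \right)} = - 2 \left(1 + D\right) \left(-3 + D\right)$ ($U{\left(D \right)} = - 2 \left(D - 3\right) \left(D + \frac{D}{D}\right) = - 2 \left(-3 + D\right) \left(D + 1\right) = - 2 \left(-3 + D\right) \left(1 + D\right) = - 2 \left(1 + D\right) \left(-3 + D\right)$)
$R{\left(1 \right)} 43 U{\left(b{\left(k{\left(v \right)} \right)} \right)} = \left(-1\right) 1 \cdot 43 \left(6 - 2 \left(-3\right)^{2} + 4 \left(-3\right)\right) = \left(-1\right) 43 \left(6 - 18 - 12\right) = - 43 \left(6 - 18 - 12\right) = \left(-43\right) \left(-24\right) = 1032$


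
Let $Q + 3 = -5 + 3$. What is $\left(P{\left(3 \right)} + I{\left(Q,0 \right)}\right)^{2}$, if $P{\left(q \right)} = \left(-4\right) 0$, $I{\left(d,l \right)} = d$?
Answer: $25$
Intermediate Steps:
$Q = -5$ ($Q = -3 + \left(-5 + 3\right) = -3 - 2 = -5$)
$P{\left(q \right)} = 0$
$\left(P{\left(3 \right)} + I{\left(Q,0 \right)}\right)^{2} = \left(0 - 5\right)^{2} = \left(-5\right)^{2} = 25$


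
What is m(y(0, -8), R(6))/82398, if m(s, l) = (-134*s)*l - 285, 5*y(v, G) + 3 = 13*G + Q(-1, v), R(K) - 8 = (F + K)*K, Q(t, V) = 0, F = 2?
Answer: 801503/411990 ≈ 1.9454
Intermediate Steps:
R(K) = 8 + K*(2 + K) (R(K) = 8 + (2 + K)*K = 8 + K*(2 + K))
y(v, G) = -⅗ + 13*G/5 (y(v, G) = -⅗ + (13*G + 0)/5 = -⅗ + (13*G)/5 = -⅗ + 13*G/5)
m(s, l) = -285 - 134*l*s (m(s, l) = -134*l*s - 285 = -285 - 134*l*s)
m(y(0, -8), R(6))/82398 = (-285 - 134*(8 + 6² + 2*6)*(-⅗ + (13/5)*(-8)))/82398 = (-285 - 134*(8 + 36 + 12)*(-⅗ - 104/5))*(1/82398) = (-285 - 134*56*(-107/5))*(1/82398) = (-285 + 802928/5)*(1/82398) = (801503/5)*(1/82398) = 801503/411990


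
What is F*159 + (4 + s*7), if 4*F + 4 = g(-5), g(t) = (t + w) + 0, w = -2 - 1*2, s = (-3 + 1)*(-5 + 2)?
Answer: -1883/4 ≈ -470.75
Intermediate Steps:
s = 6 (s = -2*(-3) = 6)
w = -4 (w = -2 - 2 = -4)
g(t) = -4 + t (g(t) = (t - 4) + 0 = (-4 + t) + 0 = -4 + t)
F = -13/4 (F = -1 + (-4 - 5)/4 = -1 + (¼)*(-9) = -1 - 9/4 = -13/4 ≈ -3.2500)
F*159 + (4 + s*7) = -13/4*159 + (4 + 6*7) = -2067/4 + (4 + 42) = -2067/4 + 46 = -1883/4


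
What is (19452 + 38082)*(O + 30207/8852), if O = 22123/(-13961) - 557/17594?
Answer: 56173645662313635/543578822642 ≈ 1.0334e+5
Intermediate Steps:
O = -397008339/245629834 (O = 22123*(-1/13961) - 557*1/17594 = -22123/13961 - 557/17594 = -397008339/245629834 ≈ -1.6163)
(19452 + 38082)*(O + 30207/8852) = (19452 + 38082)*(-397008339/245629834 + 30207/8852) = 57534*(-397008339/245629834 + 30207*(1/8852)) = 57534*(-397008339/245629834 + 30207/8852) = 57534*(1952711289405/1087157645284) = 56173645662313635/543578822642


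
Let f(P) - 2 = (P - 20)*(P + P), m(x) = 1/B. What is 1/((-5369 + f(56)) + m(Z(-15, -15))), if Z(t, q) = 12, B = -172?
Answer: -172/229621 ≈ -0.00074906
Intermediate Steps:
m(x) = -1/172 (m(x) = 1/(-172) = -1/172)
f(P) = 2 + 2*P*(-20 + P) (f(P) = 2 + (P - 20)*(P + P) = 2 + (-20 + P)*(2*P) = 2 + 2*P*(-20 + P))
1/((-5369 + f(56)) + m(Z(-15, -15))) = 1/((-5369 + (2 - 40*56 + 2*56²)) - 1/172) = 1/((-5369 + (2 - 2240 + 2*3136)) - 1/172) = 1/((-5369 + (2 - 2240 + 6272)) - 1/172) = 1/((-5369 + 4034) - 1/172) = 1/(-1335 - 1/172) = 1/(-229621/172) = -172/229621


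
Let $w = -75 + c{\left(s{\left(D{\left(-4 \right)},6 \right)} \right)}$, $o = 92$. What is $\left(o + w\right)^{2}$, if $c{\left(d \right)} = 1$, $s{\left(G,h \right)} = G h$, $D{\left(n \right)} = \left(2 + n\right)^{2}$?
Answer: $324$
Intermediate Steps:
$w = -74$ ($w = -75 + 1 = -74$)
$\left(o + w\right)^{2} = \left(92 - 74\right)^{2} = 18^{2} = 324$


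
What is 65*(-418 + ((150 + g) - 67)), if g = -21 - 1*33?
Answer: -25285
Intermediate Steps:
g = -54 (g = -21 - 33 = -54)
65*(-418 + ((150 + g) - 67)) = 65*(-418 + ((150 - 54) - 67)) = 65*(-418 + (96 - 67)) = 65*(-418 + 29) = 65*(-389) = -25285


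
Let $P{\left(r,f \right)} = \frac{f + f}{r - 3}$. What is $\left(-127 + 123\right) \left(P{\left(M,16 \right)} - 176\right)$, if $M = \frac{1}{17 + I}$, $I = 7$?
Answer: $\frac{53056}{71} \approx 747.27$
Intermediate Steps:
$M = \frac{1}{24}$ ($M = \frac{1}{17 + 7} = \frac{1}{24} \approx 0.041667$)
$P{\left(r,f \right)} = \frac{2 f}{-3 + r}$
$\left(-127 + 123\right) \left(P{\left(M,16 \right)} - 176\right) = \left(-127 + 123\right) \left(2 \cdot 16 \frac{1}{-3 + \frac{1}{24}} - 176\right) = - 4 \left(2 \cdot 16 \frac{1}{- \frac{71}{24}} - 176\right) = - 4 \left(2 \cdot 16 \left(- \frac{24}{71}\right) - 176\right) = - 4 \left(- \frac{768}{71} - 176\right) = \left(-4\right) \left(- \frac{13264}{71}\right) = \frac{53056}{71}$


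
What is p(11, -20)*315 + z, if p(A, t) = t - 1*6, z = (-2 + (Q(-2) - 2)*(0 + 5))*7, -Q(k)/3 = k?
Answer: -8064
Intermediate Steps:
Q(k) = -3*k
z = 126 (z = (-2 + (-3*(-2) - 2)*(0 + 5))*7 = (-2 + (6 - 2)*5)*7 = (-2 + 4*5)*7 = (-2 + 20)*7 = 18*7 = 126)
p(A, t) = -6 + t (p(A, t) = t - 6 = -6 + t)
p(11, -20)*315 + z = (-6 - 20)*315 + 126 = -26*315 + 126 = -8190 + 126 = -8064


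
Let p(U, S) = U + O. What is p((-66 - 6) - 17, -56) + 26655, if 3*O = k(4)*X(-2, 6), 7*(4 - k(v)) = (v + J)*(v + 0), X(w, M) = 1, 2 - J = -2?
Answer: 557882/21 ≈ 26566.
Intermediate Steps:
J = 4 (J = 2 - 1*(-2) = 2 + 2 = 4)
k(v) = 4 - v*(4 + v)/7 (k(v) = 4 - (v + 4)*(v + 0)/7 = 4 - (4 + v)*v/7 = 4 - v*(4 + v)/7)
O = -4/21 (O = ((4 - 4/7*4 - ⅐*4²)*1)/3 = ((4 - 16/7 - ⅐*16)*1)/3 = ((4 - 16/7 - 16/7)*1)/3 = (-4/7*1)/3 = (⅓)*(-4/7) = -4/21 ≈ -0.19048)
p(U, S) = -4/21 + U (p(U, S) = U - 4/21 = -4/21 + U)
p((-66 - 6) - 17, -56) + 26655 = (-4/21 + ((-66 - 6) - 17)) + 26655 = (-4/21 + (-72 - 17)) + 26655 = (-4/21 - 89) + 26655 = -1873/21 + 26655 = 557882/21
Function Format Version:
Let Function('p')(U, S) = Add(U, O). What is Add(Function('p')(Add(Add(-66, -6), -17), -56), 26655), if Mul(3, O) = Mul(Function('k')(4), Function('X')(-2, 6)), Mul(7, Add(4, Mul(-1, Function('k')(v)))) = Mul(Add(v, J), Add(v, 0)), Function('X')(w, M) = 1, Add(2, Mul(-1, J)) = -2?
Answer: Rational(557882, 21) ≈ 26566.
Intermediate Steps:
J = 4 (J = Add(2, Mul(-1, -2)) = Add(2, 2) = 4)
Function('k')(v) = Add(4, Mul(Rational(-1, 7), v, Add(4, v))) (Function('k')(v) = Add(4, Mul(Rational(-1, 7), Mul(Add(v, 4), Add(v, 0)))) = Add(4, Mul(Rational(-1, 7), Mul(Add(4, v), v))) = Add(4, Mul(Rational(-1, 7), Mul(v, Add(4, v)))) = Add(4, Mul(Rational(-1, 7), v, Add(4, v))))
O = Rational(-4, 21) (O = Mul(Rational(1, 3), Mul(Add(4, Mul(Rational(-4, 7), 4), Mul(Rational(-1, 7), Pow(4, 2))), 1)) = Mul(Rational(1, 3), Mul(Add(4, Rational(-16, 7), Mul(Rational(-1, 7), 16)), 1)) = Mul(Rational(1, 3), Mul(Add(4, Rational(-16, 7), Rational(-16, 7)), 1)) = Mul(Rational(1, 3), Mul(Rational(-4, 7), 1)) = Mul(Rational(1, 3), Rational(-4, 7)) = Rational(-4, 21) ≈ -0.19048)
Function('p')(U, S) = Add(Rational(-4, 21), U) (Function('p')(U, S) = Add(U, Rational(-4, 21)) = Add(Rational(-4, 21), U))
Add(Function('p')(Add(Add(-66, -6), -17), -56), 26655) = Add(Add(Rational(-4, 21), Add(Add(-66, -6), -17)), 26655) = Add(Add(Rational(-4, 21), Add(-72, -17)), 26655) = Add(Add(Rational(-4, 21), -89), 26655) = Add(Rational(-1873, 21), 26655) = Rational(557882, 21)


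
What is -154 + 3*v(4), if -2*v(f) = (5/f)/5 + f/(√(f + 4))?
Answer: -1235/8 - 3*√2/2 ≈ -156.50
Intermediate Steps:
v(f) = -1/(2*f) - f/(2*√(4 + f)) (v(f) = -((5/f)/5 + f/(√(f + 4)))/2 = -((5/f)*(⅕) + f/(√(4 + f)))/2 = -(1/f + f/√(4 + f))/2 = -1/(2*f) - f/(2*√(4 + f)))
-154 + 3*v(4) = -154 + 3*(-½/4 - ½*4/√(4 + 4)) = -154 + 3*(-½*¼ - ½*4/√8) = -154 + 3*(-⅛ - ½*4*√2/4) = -154 + 3*(-⅛ - √2/2) = -154 + (-3/8 - 3*√2/2) = -1235/8 - 3*√2/2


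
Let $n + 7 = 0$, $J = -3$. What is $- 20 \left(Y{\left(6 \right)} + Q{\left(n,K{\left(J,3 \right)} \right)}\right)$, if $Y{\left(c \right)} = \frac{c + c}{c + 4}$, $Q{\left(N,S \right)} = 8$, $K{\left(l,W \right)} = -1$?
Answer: $-184$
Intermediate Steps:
$n = -7$ ($n = -7 + 0 = -7$)
$Y{\left(c \right)} = \frac{2 c}{4 + c}$
$- 20 \left(Y{\left(6 \right)} + Q{\left(n,K{\left(J,3 \right)} \right)}\right) = - 20 \left(2 \cdot 6 \frac{1}{4 + 6} + 8\right) = - 20 \left(2 \cdot 6 \cdot \frac{1}{10} + 8\right) = - 20 \left(\frac{6}{5} + 8\right) = \left(-20\right) \frac{46}{5} = -184$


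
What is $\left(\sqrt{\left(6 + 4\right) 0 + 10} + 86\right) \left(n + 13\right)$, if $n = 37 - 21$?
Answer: $2494 + 29 \sqrt{10} \approx 2585.7$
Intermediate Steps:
$n = 16$ ($n = 37 - 21 = 16$)
$\left(\sqrt{\left(6 + 4\right) 0 + 10} + 86\right) \left(n + 13\right) = \left(\sqrt{\left(6 + 4\right) 0 + 10} + 86\right) \left(16 + 13\right) = \left(\sqrt{10 \cdot 0 + 10} + 86\right) 29 = \left(\sqrt{0 + 10} + 86\right) 29 = \left(\sqrt{10} + 86\right) 29 = \left(86 + \sqrt{10}\right) 29 = 2494 + 29 \sqrt{10}$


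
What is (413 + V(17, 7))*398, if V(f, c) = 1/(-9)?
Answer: 1478968/9 ≈ 1.6433e+5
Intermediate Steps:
V(f, c) = -⅑
(413 + V(17, 7))*398 = (413 - ⅑)*398 = (3716/9)*398 = 1478968/9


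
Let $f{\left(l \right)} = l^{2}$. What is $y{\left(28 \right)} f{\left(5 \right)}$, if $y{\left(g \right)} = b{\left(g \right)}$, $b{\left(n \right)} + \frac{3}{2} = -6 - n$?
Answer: $- \frac{1775}{2} \approx -887.5$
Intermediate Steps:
$b{\left(n \right)} = - \frac{15}{2} - n$ ($b{\left(n \right)} = - \frac{3}{2} - \left(6 + n\right) = - \frac{15}{2} - n$)
$y{\left(g \right)} = - \frac{15}{2} - g$
$y{\left(28 \right)} f{\left(5 \right)} = \left(- \frac{15}{2} - 28\right) 5^{2} = \left(- \frac{15}{2} - 28\right) 25 = \left(- \frac{71}{2}\right) 25 = - \frac{1775}{2}$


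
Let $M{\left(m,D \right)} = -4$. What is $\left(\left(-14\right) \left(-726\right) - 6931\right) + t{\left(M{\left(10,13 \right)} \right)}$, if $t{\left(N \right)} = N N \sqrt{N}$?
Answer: $3233 + 32 i \approx 3233.0 + 32.0 i$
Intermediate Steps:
$t{\left(N \right)} = N^{\frac{5}{2}}$ ($t{\left(N \right)} = N^{2} \sqrt{N} = N^{\frac{5}{2}}$)
$\left(\left(-14\right) \left(-726\right) - 6931\right) + t{\left(M{\left(10,13 \right)} \right)} = \left(\left(-14\right) \left(-726\right) - 6931\right) + \left(-4\right)^{\frac{5}{2}} = \left(10164 - 6931\right) + 32 i = 3233 + 32 i$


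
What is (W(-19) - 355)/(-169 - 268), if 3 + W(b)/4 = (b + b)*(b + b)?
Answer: -5409/437 ≈ -12.378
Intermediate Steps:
W(b) = -12 + 16*b² (W(b) = -12 + 4*((b + b)*(b + b)) = -12 + 4*((2*b)*(2*b)) = -12 + 4*(4*b²) = -12 + 16*b²)
(W(-19) - 355)/(-169 - 268) = ((-12 + 16*(-19)²) - 355)/(-169 - 268) = ((-12 + 16*361) - 355)/(-437) = ((-12 + 5776) - 355)*(-1/437) = (5764 - 355)*(-1/437) = 5409*(-1/437) = -5409/437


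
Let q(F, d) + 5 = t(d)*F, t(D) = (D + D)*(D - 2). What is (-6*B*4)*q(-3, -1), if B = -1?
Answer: -552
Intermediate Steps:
t(D) = 2*D*(-2 + D) (t(D) = (2*D)*(-2 + D) = 2*D*(-2 + D))
q(F, d) = -5 + 2*F*d*(-2 + d) (q(F, d) = -5 + (2*d*(-2 + d))*F = -5 + 2*F*d*(-2 + d))
(-6*B*4)*q(-3, -1) = (-6*(-1*4))*(-5 + 2*(-3)*(-1)*(-2 - 1)) = (-(-24))*(-5 + 2*(-3)*(-1)*(-3)) = (-6*(-4))*(-5 - 18) = 24*(-23) = -552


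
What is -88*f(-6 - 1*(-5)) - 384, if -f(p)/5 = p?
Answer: -824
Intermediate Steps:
f(p) = -5*p
-88*f(-6 - 1*(-5)) - 384 = -(-440)*(-6 - 1*(-5)) - 384 = -(-440)*(-6 + 5) - 384 = -(-440)*(-1) - 384 = -88*5 - 384 = -440 - 384 = -824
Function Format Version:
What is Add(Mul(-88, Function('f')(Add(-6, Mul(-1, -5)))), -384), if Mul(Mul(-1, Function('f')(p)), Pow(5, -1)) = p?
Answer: -824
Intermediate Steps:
Function('f')(p) = Mul(-5, p)
Add(Mul(-88, Function('f')(Add(-6, Mul(-1, -5)))), -384) = Add(Mul(-88, Mul(-5, Add(-6, Mul(-1, -5)))), -384) = Add(Mul(-88, Mul(-5, Add(-6, 5))), -384) = Add(Mul(-88, Mul(-5, -1)), -384) = Add(Mul(-88, 5), -384) = Add(-440, -384) = -824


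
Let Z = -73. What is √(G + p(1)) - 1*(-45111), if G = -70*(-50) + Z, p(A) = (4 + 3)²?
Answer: 45111 + 2*√869 ≈ 45170.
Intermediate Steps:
p(A) = 49 (p(A) = 7² = 49)
G = 3427 (G = -70*(-50) - 73 = 3500 - 73 = 3427)
√(G + p(1)) - 1*(-45111) = √(3427 + 49) - 1*(-45111) = √3476 + 45111 = 2*√869 + 45111 = 45111 + 2*√869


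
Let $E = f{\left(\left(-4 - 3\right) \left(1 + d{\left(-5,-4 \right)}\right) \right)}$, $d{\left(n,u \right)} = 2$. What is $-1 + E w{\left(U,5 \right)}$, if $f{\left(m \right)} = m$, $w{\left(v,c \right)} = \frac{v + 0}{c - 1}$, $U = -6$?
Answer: $\frac{61}{2} \approx 30.5$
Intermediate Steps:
$w{\left(v,c \right)} = \frac{v}{-1 + c}$
$E = -21$ ($E = \left(-4 - 3\right) \left(1 + 2\right) = \left(-7\right) 3 = -21$)
$-1 + E w{\left(U,5 \right)} = -1 - 21 \left(- \frac{6}{-1 + 5}\right) = -1 - 21 \left(- \frac{6}{4}\right) = -1 - 21 \left(\left(-6\right) \frac{1}{4}\right) = -1 - - \frac{63}{2} = -1 + \frac{63}{2} = \frac{61}{2}$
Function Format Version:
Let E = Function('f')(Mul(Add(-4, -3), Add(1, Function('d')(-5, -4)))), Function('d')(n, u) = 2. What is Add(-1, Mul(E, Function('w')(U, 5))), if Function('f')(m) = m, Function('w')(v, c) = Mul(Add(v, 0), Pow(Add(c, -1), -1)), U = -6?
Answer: Rational(61, 2) ≈ 30.500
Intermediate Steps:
Function('w')(v, c) = Mul(v, Pow(Add(-1, c), -1))
E = -21 (E = Mul(Add(-4, -3), Add(1, 2)) = Mul(-7, 3) = -21)
Add(-1, Mul(E, Function('w')(U, 5))) = Add(-1, Mul(-21, Mul(-6, Pow(Add(-1, 5), -1)))) = Add(-1, Mul(-21, Mul(-6, Pow(4, -1)))) = Add(-1, Mul(-21, Mul(-6, Rational(1, 4)))) = Add(-1, Mul(-21, Rational(-3, 2))) = Add(-1, Rational(63, 2)) = Rational(61, 2)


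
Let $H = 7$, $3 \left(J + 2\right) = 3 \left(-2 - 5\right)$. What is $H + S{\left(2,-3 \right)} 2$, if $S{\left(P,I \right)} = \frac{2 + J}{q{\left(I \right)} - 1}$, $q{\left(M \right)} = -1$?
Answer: $14$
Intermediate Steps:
$J = -9$ ($J = -2 + \frac{3 \left(-2 - 5\right)}{3} = -2 + \frac{3 \left(-7\right)}{3} = -2 + \frac{1}{3} \left(-21\right) = -2 - 7 = -9$)
$S{\left(P,I \right)} = \frac{7}{2}$ ($S{\left(P,I \right)} = \frac{2 - 9}{-1 - 1} = - \frac{7}{-2} = \left(-7\right) \left(- \frac{1}{2}\right) = \frac{7}{2}$)
$H + S{\left(2,-3 \right)} 2 = 7 + \frac{7}{2} \cdot 2 = 7 + 7 = 14$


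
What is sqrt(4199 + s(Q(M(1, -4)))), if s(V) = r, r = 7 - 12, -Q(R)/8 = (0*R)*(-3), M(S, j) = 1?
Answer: 3*sqrt(466) ≈ 64.761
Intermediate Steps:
Q(R) = 0 (Q(R) = -8*0*R*(-3) = -0*(-3) = -8*0 = 0)
r = -5
s(V) = -5
sqrt(4199 + s(Q(M(1, -4)))) = sqrt(4199 - 5) = sqrt(4194) = 3*sqrt(466)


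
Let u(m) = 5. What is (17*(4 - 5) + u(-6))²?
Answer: 144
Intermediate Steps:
(17*(4 - 5) + u(-6))² = (17*(4 - 5) + 5)² = (17*(-1) + 5)² = (-17 + 5)² = (-12)² = 144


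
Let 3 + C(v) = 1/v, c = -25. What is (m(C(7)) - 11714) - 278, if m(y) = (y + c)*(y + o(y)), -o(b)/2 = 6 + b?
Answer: -575128/49 ≈ -11737.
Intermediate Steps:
o(b) = -12 - 2*b (o(b) = -2*(6 + b) = -12 - 2*b)
C(v) = -3 + 1/v
m(y) = (-25 + y)*(-12 - y) (m(y) = (y - 25)*(y + (-12 - 2*y)) = (-25 + y)*(-12 - y))
(m(C(7)) - 11714) - 278 = ((300 - (-3 + 1/7)² + 13*(-3 + 1/7)) - 11714) - 278 = ((300 - (-3 + ⅐)² + 13*(-3 + ⅐)) - 11714) - 278 = ((300 - (-20/7)² + 13*(-20/7)) - 11714) - 278 = ((300 - 1*400/49 - 260/7) - 11714) - 278 = ((300 - 400/49 - 260/7) - 11714) - 278 = (12480/49 - 11714) - 278 = -561506/49 - 278 = -575128/49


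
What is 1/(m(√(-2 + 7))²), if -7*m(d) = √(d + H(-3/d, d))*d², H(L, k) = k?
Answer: 49*√5/250 ≈ 0.43827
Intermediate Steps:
m(d) = -√2*d^(5/2)/7 (m(d) = -√(d + d)*d²/7 = -√(2*d)*d²/7 = -√2*√d*d²/7 = -√2*d^(5/2)/7)
1/(m(√(-2 + 7))²) = 1/((-√2*(√(-2 + 7))^(5/2)/7)²) = 1/((-√2*(√5)^(5/2)/7)²) = 1/((-√2*5*5^(¼)/7)²) = 1/((-5*√2*5^(¼)/7)²) = 1/(50*√5/49) = 49*√5/250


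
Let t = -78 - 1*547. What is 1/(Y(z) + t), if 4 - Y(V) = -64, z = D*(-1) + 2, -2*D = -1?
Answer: -1/557 ≈ -0.0017953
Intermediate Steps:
D = 1/2 (D = -1/2*(-1) = 1/2 ≈ 0.50000)
t = -625 (t = -78 - 547 = -625)
z = 3/2 (z = (1/2)*(-1) + 2 = -1/2 + 2 = 3/2 ≈ 1.5000)
Y(V) = 68 (Y(V) = 4 - 1*(-64) = 4 + 64 = 68)
1/(Y(z) + t) = 1/(68 - 625) = 1/(-557) = -1/557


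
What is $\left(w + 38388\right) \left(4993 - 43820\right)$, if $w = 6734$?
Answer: $-1751951894$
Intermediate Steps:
$\left(w + 38388\right) \left(4993 - 43820\right) = \left(6734 + 38388\right) \left(4993 - 43820\right) = 45122 \left(-38827\right) = -1751951894$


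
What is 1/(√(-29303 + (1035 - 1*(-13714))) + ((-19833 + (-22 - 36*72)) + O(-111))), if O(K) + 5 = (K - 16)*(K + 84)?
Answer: -19023/361889083 - I*√14554/361889083 ≈ -5.2566e-5 - 3.3336e-7*I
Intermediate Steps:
O(K) = -5 + (-16 + K)*(84 + K) (O(K) = -5 + (K - 16)*(K + 84) = -5 + (-16 + K)*(84 + K))
1/(√(-29303 + (1035 - 1*(-13714))) + ((-19833 + (-22 - 36*72)) + O(-111))) = 1/(√(-29303 + (1035 - 1*(-13714))) + ((-19833 + (-22 - 36*72)) + (-1349 + (-111)² + 68*(-111)))) = 1/(√(-29303 + (1035 + 13714)) + ((-19833 + (-22 - 2592)) + (-1349 + 12321 - 7548))) = 1/(√(-29303 + 14749) + ((-19833 - 2614) + 3424)) = 1/(√(-14554) + (-22447 + 3424)) = 1/(I*√14554 - 19023) = 1/(-19023 + I*√14554)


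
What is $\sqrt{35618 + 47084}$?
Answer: $\sqrt{82702} \approx 287.58$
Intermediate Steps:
$\sqrt{35618 + 47084} = \sqrt{82702}$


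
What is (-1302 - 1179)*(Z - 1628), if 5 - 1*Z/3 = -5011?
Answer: -33295020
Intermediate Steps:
Z = 15048 (Z = 15 - 3*(-5011) = 15 + 15033 = 15048)
(-1302 - 1179)*(Z - 1628) = (-1302 - 1179)*(15048 - 1628) = -2481*13420 = -33295020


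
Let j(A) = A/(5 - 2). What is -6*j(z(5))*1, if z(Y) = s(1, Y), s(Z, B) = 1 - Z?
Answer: 0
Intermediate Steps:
z(Y) = 0 (z(Y) = 1 - 1*1 = 1 - 1 = 0)
j(A) = A/3
-6*j(z(5))*1 = -2*0*1 = -6*0*1 = 0*1 = 0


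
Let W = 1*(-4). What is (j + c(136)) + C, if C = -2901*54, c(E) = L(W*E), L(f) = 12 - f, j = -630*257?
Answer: -318008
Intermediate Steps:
W = -4
j = -161910
c(E) = 12 + 4*E (c(E) = 12 - (-4)*E = 12 + 4*E)
C = -156654
(j + c(136)) + C = (-161910 + (12 + 4*136)) - 156654 = (-161910 + (12 + 544)) - 156654 = (-161910 + 556) - 156654 = -161354 - 156654 = -318008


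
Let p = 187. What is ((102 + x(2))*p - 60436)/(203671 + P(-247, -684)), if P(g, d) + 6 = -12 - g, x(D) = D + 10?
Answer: -19559/101950 ≈ -0.19185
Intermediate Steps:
x(D) = 10 + D
P(g, d) = -18 - g (P(g, d) = -6 + (-12 - g) = -18 - g)
((102 + x(2))*p - 60436)/(203671 + P(-247, -684)) = ((102 + (10 + 2))*187 - 60436)/(203671 + (-18 - 1*(-247))) = ((102 + 12)*187 - 60436)/(203671 + (-18 + 247)) = (114*187 - 60436)/(203671 + 229) = (21318 - 60436)/203900 = -39118*1/203900 = -19559/101950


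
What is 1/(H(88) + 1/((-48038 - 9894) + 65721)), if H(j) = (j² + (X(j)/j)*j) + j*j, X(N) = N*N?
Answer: 7789/180954049 ≈ 4.3044e-5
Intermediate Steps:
X(N) = N²
H(j) = 3*j² (H(j) = (j² + (j²/j)*j) + j*j = (j² + j*j) + j² = (j² + j²) + j² = 2*j² + j² = 3*j²)
1/(H(88) + 1/((-48038 - 9894) + 65721)) = 1/(3*88² + 1/((-48038 - 9894) + 65721)) = 1/(3*7744 + 1/(-57932 + 65721)) = 1/(23232 + 1/7789) = 1/(180954049/7789) = 7789/180954049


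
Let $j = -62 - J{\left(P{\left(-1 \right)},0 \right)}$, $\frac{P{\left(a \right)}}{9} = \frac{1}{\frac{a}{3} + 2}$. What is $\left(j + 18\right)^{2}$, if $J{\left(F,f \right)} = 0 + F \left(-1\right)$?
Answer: $\frac{37249}{25} \approx 1490.0$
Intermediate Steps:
$P{\left(a \right)} = \frac{9}{2 + \frac{a}{3}}$ ($P{\left(a \right)} = \frac{9}{\frac{a}{3} + 2} = \frac{9}{2 + \frac{a}{3}}$)
$J{\left(F,f \right)} = - F$ ($J{\left(F,f \right)} = 0 - F = - F$)
$j = - \frac{283}{5}$ ($j = -62 - - \frac{27}{6 - 1} = -62 - - \frac{27}{5} = -62 + \frac{27}{5} = - \frac{283}{5} \approx -56.6$)
$\left(j + 18\right)^{2} = \left(- \frac{283}{5} + 18\right)^{2} = \left(- \frac{193}{5}\right)^{2} = \frac{37249}{25}$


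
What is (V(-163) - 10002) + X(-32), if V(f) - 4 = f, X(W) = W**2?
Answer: -9137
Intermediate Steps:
V(f) = 4 + f
(V(-163) - 10002) + X(-32) = ((4 - 163) - 10002) + (-32)**2 = (-159 - 10002) + 1024 = -10161 + 1024 = -9137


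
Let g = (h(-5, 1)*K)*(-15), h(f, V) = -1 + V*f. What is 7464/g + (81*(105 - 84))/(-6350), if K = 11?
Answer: 1523747/209550 ≈ 7.2715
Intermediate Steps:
g = 990 (g = ((-1 + 1*(-5))*11)*(-15) = ((-1 - 5)*11)*(-15) = -6*11*(-15) = -66*(-15) = 990)
7464/g + (81*(105 - 84))/(-6350) = 7464/990 + (81*(105 - 84))/(-6350) = 7464*(1/990) + (81*21)*(-1/6350) = 1244/165 + 1701*(-1/6350) = 1244/165 - 1701/6350 = 1523747/209550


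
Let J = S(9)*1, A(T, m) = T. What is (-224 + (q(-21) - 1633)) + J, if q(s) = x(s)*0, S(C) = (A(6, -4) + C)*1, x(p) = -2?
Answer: -1842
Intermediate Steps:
S(C) = 6 + C (S(C) = (6 + C)*1 = 6 + C)
J = 15 (J = (6 + 9)*1 = 15*1 = 15)
q(s) = 0 (q(s) = -2*0 = 0)
(-224 + (q(-21) - 1633)) + J = (-224 + (0 - 1633)) + 15 = (-224 - 1633) + 15 = -1857 + 15 = -1842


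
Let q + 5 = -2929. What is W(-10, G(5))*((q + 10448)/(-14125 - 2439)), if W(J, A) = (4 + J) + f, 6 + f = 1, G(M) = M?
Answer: 41327/8282 ≈ 4.9900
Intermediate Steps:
q = -2934 (q = -5 - 2929 = -2934)
f = -5 (f = -6 + 1 = -5)
W(J, A) = -1 + J (W(J, A) = (4 + J) - 5 = -1 + J)
W(-10, G(5))*((q + 10448)/(-14125 - 2439)) = (-1 - 10)*((-2934 + 10448)/(-14125 - 2439)) = -82654/(-16564) = -82654*(-1)/16564 = -11*(-3757/8282) = 41327/8282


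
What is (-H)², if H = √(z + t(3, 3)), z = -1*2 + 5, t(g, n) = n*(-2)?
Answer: -3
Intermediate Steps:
t(g, n) = -2*n
z = 3 (z = -2 + 5 = 3)
H = I*√3 (H = √(3 - 2*3) = √(3 - 6) = √(-3) = I*√3 ≈ 1.732*I)
(-H)² = (-I*√3)² = -3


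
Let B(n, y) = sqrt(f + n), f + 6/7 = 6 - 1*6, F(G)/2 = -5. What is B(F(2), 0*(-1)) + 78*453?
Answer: 35334 + 2*I*sqrt(133)/7 ≈ 35334.0 + 3.295*I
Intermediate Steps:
F(G) = -10 (F(G) = 2*(-5) = -10)
f = -6/7 (f = -6/7 + (6 - 1*6) = -6/7 + (6 - 6) = -6/7 + 0 = -6/7 ≈ -0.85714)
B(n, y) = sqrt(-6/7 + n)
B(F(2), 0*(-1)) + 78*453 = sqrt(-42 + 49*(-10))/7 + 78*453 = sqrt(-42 - 490)/7 + 35334 = sqrt(-532)/7 + 35334 = (2*I*sqrt(133))/7 + 35334 = 2*I*sqrt(133)/7 + 35334 = 35334 + 2*I*sqrt(133)/7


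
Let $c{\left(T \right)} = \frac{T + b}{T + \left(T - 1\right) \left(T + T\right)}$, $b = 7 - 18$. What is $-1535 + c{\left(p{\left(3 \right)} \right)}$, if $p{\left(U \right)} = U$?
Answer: $- \frac{23033}{15} \approx -1535.5$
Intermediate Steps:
$b = -11$ ($b = 7 - 18 = -11$)
$c{\left(T \right)} = \frac{-11 + T}{T + 2 T \left(-1 + T\right)}$ ($c{\left(T \right)} = \frac{T - 11}{T + \left(T - 1\right) \left(T + T\right)} = \frac{-11 + T}{T + \left(-1 + T\right) 2 T} = \frac{-11 + T}{T + 2 T \left(-1 + T\right)}$)
$-1535 + c{\left(p{\left(3 \right)} \right)} = -1535 + \frac{-11 + 3}{3 \left(-1 + 2 \cdot 3\right)} = -1535 + \frac{1}{3} \frac{1}{-1 + 6} \left(-8\right) = -1535 + \frac{1}{3} \cdot \frac{1}{5} \left(-8\right) = -1535 - \frac{8}{15} = - \frac{23033}{15}$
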